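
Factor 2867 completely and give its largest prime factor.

61

2867 = 47 · 61
61 is prime.
So 2867 = 47 · 61; the largest prime factor is 61.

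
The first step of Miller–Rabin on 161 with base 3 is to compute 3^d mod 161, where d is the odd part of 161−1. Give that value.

161 − 1 = 160 = 2^5 · 5, so d = 5.
3^1 ≡ 3 (mod 161)
3^2 ≡ 3^2 = 9 ≡ 9 (mod 161)
3^4 ≡ 9^2 = 81 ≡ 81 (mod 161)
5 = 4 + 1 in binary powers of 2.
So 3^5 ≡ 81 · 3 ≡ 82 (mod 161).
Squaring chain: 82 → 123 → 156 → 25 → 142; never reaches −1, so base 3 is a Miller–Rabin witness that 161 is composite.

82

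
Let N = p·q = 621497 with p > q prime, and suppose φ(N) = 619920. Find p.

φ(n) = (p−1)(q−1) = n − (p+q) + 1, so p + q = 621497 − 619920 + 1 = 1578.
p and q are the roots of t² − 1578t + 621497 = 0.
Discriminant: 1578² − 4·621497 = 2490084 − 2485988 = 4096; √4096 = 64.
q = (1578 − 64)/2 = 757, p = (1578 + 64)/2 = 821.
Check: 757 · 821 = 621497.

821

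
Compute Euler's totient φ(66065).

Factor: 66065 = 5 · 73 · 181.
φ(66065) = (5−1) · (73−1) · (181−1) = 4 · 72 · 180 = 51840.

51840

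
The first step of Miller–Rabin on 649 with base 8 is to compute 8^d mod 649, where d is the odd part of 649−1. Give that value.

649 − 1 = 648 = 2^3 · 81, so d = 81.
8^1 ≡ 8 (mod 649)
8^2 ≡ 8^2 = 64 ≡ 64 (mod 649)
8^4 ≡ 64^2 = 4096 ≡ 202 (mod 649)
8^8 ≡ 202^2 = 40804 ≡ 566 (mod 649)
8^16 ≡ 566^2 = 320356 ≡ 399 (mod 649)
8^32 ≡ 399^2 = 159201 ≡ 196 (mod 649)
8^64 ≡ 196^2 = 38416 ≡ 125 (mod 649)
81 = 64 + 16 + 1 in binary powers of 2.
So 8^81 ≡ 125 · 399 · 8 ≡ 514 (mod 649).
Squaring chain: 514 → 53 → 213; never reaches −1, so base 8 is a Miller–Rabin witness that 649 is composite.

514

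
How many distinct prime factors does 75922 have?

5

75922 = 2 · 37961
37961 = 7 · 5423
5423 = 11 · 493
493 = 17 · 29
75922 = 2 · 7 · 11 · 17 · 29, which has 5 distinct prime factors.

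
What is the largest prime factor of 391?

391 = 17 · 23
23 is prime.
So 391 = 17 · 23; the largest prime factor is 23.

23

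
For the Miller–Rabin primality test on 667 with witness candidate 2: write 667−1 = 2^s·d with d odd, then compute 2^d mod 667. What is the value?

667 − 1 = 666 = 2^1 · 333, so d = 333.
2^1 ≡ 2 (mod 667)
2^2 ≡ 2^2 = 4 ≡ 4 (mod 667)
2^4 ≡ 4^2 = 16 ≡ 16 (mod 667)
2^8 ≡ 16^2 = 256 ≡ 256 (mod 667)
2^16 ≡ 256^2 = 65536 ≡ 170 (mod 667)
2^32 ≡ 170^2 = 28900 ≡ 219 (mod 667)
2^64 ≡ 219^2 = 47961 ≡ 604 (mod 667)
2^128 ≡ 604^2 = 364816 ≡ 634 (mod 667)
2^256 ≡ 634^2 = 401956 ≡ 422 (mod 667)
333 = 256 + 64 + 8 + 4 + 1 in binary powers of 2.
So 2^333 ≡ 422 · 604 · 256 · 16 · 2 ≡ 330 (mod 667).
Squaring chain: 330; never reaches −1, so base 2 is a Miller–Rabin witness that 667 is composite.

330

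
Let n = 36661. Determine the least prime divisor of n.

36661 is odd.
Digit sum 22, not divisible by 3.
Ends in 1: not divisible by 5.
7: 36661 = 7·5237 + 2
11: 36661 = 11·3332 + 9
13: 36661 = 13·2820 + 1
17: 36661 = 17·2156 + 9
19: 36661 = 19·1929 + 10
23: 36661 = 23·1593 + 22
29: 36661 = 29·1264 + 5
31: 36661 = 31·1182 + 19
37: 36661 = 37·990 + 31
41: 36661 = 41·894 + 7
43: 36661 = 43·852 + 25
47: 36661 = 47·780 + 1
53: 36661 = 53·691 + 38
59: 36661 = 59·621 + 22
61: 36661 = 61·601

61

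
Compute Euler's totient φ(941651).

Factor: 941651 = 53 · 109 · 163.
φ(941651) = (53−1) · (109−1) · (163−1) = 52 · 108 · 162 = 909792.

909792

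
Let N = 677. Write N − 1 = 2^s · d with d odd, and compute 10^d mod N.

676

677 − 1 = 676 = 2^2 · 169, so d = 169.
10^1 ≡ 10 (mod 677)
10^2 ≡ 10^2 = 100 ≡ 100 (mod 677)
10^4 ≡ 100^2 = 10000 ≡ 522 (mod 677)
10^8 ≡ 522^2 = 272484 ≡ 330 (mod 677)
10^16 ≡ 330^2 = 108900 ≡ 580 (mod 677)
10^32 ≡ 580^2 = 336400 ≡ 608 (mod 677)
10^64 ≡ 608^2 = 369664 ≡ 22 (mod 677)
10^128 ≡ 22^2 = 484 ≡ 484 (mod 677)
169 = 128 + 32 + 8 + 1 in binary powers of 2.
So 10^169 ≡ 484 · 608 · 330 · 10 ≡ 676 (mod 677).
Since 10^d ≡ 676 (mod 677), base 10 does not prove 677 composite.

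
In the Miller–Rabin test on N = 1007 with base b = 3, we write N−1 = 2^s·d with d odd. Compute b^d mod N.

1007 − 1 = 1006 = 2^1 · 503, so d = 503.
3^1 ≡ 3 (mod 1007)
3^2 ≡ 3^2 = 9 ≡ 9 (mod 1007)
3^4 ≡ 9^2 = 81 ≡ 81 (mod 1007)
3^8 ≡ 81^2 = 6561 ≡ 519 (mod 1007)
3^16 ≡ 519^2 = 269361 ≡ 492 (mod 1007)
3^32 ≡ 492^2 = 242064 ≡ 384 (mod 1007)
3^64 ≡ 384^2 = 147456 ≡ 434 (mod 1007)
3^128 ≡ 434^2 = 188356 ≡ 47 (mod 1007)
3^256 ≡ 47^2 = 2209 ≡ 195 (mod 1007)
503 = 256 + 128 + 64 + 32 + 16 + 4 + 2 + 1 in binary powers of 2.
So 3^503 ≡ 195 · 47 · 434 · 384 · 492 · 81 · 9 · 3 ≡ 298 (mod 1007).
Squaring chain: 298; never reaches −1, so base 3 is a Miller–Rabin witness that 1007 is composite.

298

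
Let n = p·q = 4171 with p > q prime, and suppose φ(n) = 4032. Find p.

φ(n) = (p−1)(q−1) = n − (p+q) + 1, so p + q = 4171 − 4032 + 1 = 140.
p and q are the roots of t² − 140t + 4171 = 0.
Discriminant: 140² − 4·4171 = 19600 − 16684 = 2916; √2916 = 54.
q = (140 − 54)/2 = 43, p = (140 + 54)/2 = 97.
Check: 43 · 97 = 4171.

97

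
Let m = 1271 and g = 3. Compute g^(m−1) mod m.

893

3^1 ≡ 3 (mod 1271)
3^2 ≡ 3^2 = 9 ≡ 9 (mod 1271)
3^4 ≡ 9^2 = 81 ≡ 81 (mod 1271)
3^8 ≡ 81^2 = 6561 ≡ 206 (mod 1271)
3^16 ≡ 206^2 = 42436 ≡ 493 (mod 1271)
3^32 ≡ 493^2 = 243049 ≡ 288 (mod 1271)
3^64 ≡ 288^2 = 82944 ≡ 329 (mod 1271)
3^128 ≡ 329^2 = 108241 ≡ 206 (mod 1271)
3^256 ≡ 206^2 = 42436 ≡ 493 (mod 1271)
3^512 ≡ 493^2 = 243049 ≡ 288 (mod 1271)
3^1024 ≡ 288^2 = 82944 ≡ 329 (mod 1271)
1270 = 1024 + 128 + 64 + 32 + 16 + 4 + 2 in binary powers of 2.
So 3^1270 ≡ 329 · 206 · 329 · 288 · 493 · 81 · 9 ≡ 893 (mod 1271).
Since 893 ≠ 1, base 3 is a Fermat witness: 1271 is composite.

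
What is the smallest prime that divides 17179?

41

17179 is odd.
Digit sum 25, not divisible by 3.
Ends in 9: not divisible by 5.
7: 17179 = 7·2454 + 1
11: 17179 = 11·1561 + 8
13: 17179 = 13·1321 + 6
17: 17179 = 17·1010 + 9
19: 17179 = 19·904 + 3
23: 17179 = 23·746 + 21
29: 17179 = 29·592 + 11
31: 17179 = 31·554 + 5
37: 17179 = 37·464 + 11
41: 17179 = 41·419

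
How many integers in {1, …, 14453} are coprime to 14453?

Factor: 14453 = 97 · 149.
φ(14453) = (97−1) · (149−1) = 96 · 148 = 14208.

14208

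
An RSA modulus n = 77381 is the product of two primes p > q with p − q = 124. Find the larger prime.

Since p = q + 124, we have 77381 = q(q + 124), so q² + 124q − 77381 = 0.
Discriminant: 124² + 4·77381 = 15376 + 309524 = 324900; √324900 = 570.
q = (−124 + 570)/2 = 223, and p = q + 124 = 347.
Check: 223 · 347 = 77381.

347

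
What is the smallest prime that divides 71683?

71683 is odd.
Digit sum 25, not divisible by 3.
Ends in 3: not divisible by 5.
7: 71683 = 7·10240 + 3
11: 71683 = 11·6516 + 7
13: 71683 = 13·5514 + 1
17: 71683 = 17·4216 + 11
19: 71683 = 19·3772 + 15
23: 71683 = 23·3116 + 15
29: 71683 = 29·2471 + 24
31: 71683 = 31·2312 + 11
37: 71683 = 37·1937 + 14
41: 71683 = 41·1748 + 15
43: 71683 = 43·1667 + 2
47: 71683 = 47·1525 + 8
53: 71683 = 53·1352 + 27
59: 71683 = 59·1214 + 57
61: 71683 = 61·1175 + 8
67: 71683 = 67·1069 + 60
71: 71683 = 71·1009 + 44
73: 71683 = 73·981 + 70
79: 71683 = 79·907 + 30
83: 71683 = 83·863 + 54
89: 71683 = 89·805 + 38
97: 71683 = 97·739

97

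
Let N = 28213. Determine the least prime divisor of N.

28213 is odd.
Digit sum 16, not divisible by 3.
Ends in 3: not divisible by 5.
7: 28213 = 7·4030 + 3
11: 28213 = 11·2564 + 9
13: 28213 = 13·2170 + 3
17: 28213 = 17·1659 + 10
19: 28213 = 19·1484 + 17
23: 28213 = 23·1226 + 15
29: 28213 = 29·972 + 25
31: 28213 = 31·910 + 3
37: 28213 = 37·762 + 19
41: 28213 = 41·688 + 5
43: 28213 = 43·656 + 5
47: 28213 = 47·600 + 13
53: 28213 = 53·532 + 17
59: 28213 = 59·478 + 11
61: 28213 = 61·462 + 31
67: 28213 = 67·421 + 6
71: 28213 = 71·397 + 26
73: 28213 = 73·386 + 35
79: 28213 = 79·357 + 10
83: 28213 = 83·339 + 76
89: 28213 = 89·317

89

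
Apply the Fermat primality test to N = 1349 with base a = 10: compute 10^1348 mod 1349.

80

10^1 ≡ 10 (mod 1349)
10^2 ≡ 10^2 = 100 ≡ 100 (mod 1349)
10^4 ≡ 100^2 = 10000 ≡ 557 (mod 1349)
10^8 ≡ 557^2 = 310249 ≡ 1328 (mod 1349)
10^16 ≡ 1328^2 = 1763584 ≡ 441 (mod 1349)
10^32 ≡ 441^2 = 194481 ≡ 225 (mod 1349)
10^64 ≡ 225^2 = 50625 ≡ 712 (mod 1349)
10^128 ≡ 712^2 = 506944 ≡ 1069 (mod 1349)
10^256 ≡ 1069^2 = 1142761 ≡ 158 (mod 1349)
10^512 ≡ 158^2 = 24964 ≡ 682 (mod 1349)
10^1024 ≡ 682^2 = 465124 ≡ 1068 (mod 1349)
1348 = 1024 + 256 + 64 + 4 in binary powers of 2.
So 10^1348 ≡ 1068 · 158 · 712 · 557 ≡ 80 (mod 1349).
Since 80 ≠ 1, base 10 is a Fermat witness: 1349 is composite.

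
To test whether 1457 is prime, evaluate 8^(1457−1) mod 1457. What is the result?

1093

8^1 ≡ 8 (mod 1457)
8^2 ≡ 8^2 = 64 ≡ 64 (mod 1457)
8^4 ≡ 64^2 = 4096 ≡ 1182 (mod 1457)
8^8 ≡ 1182^2 = 1397124 ≡ 1318 (mod 1457)
8^16 ≡ 1318^2 = 1737124 ≡ 380 (mod 1457)
8^32 ≡ 380^2 = 144400 ≡ 157 (mod 1457)
8^64 ≡ 157^2 = 24649 ≡ 1337 (mod 1457)
8^128 ≡ 1337^2 = 1787569 ≡ 1287 (mod 1457)
8^256 ≡ 1287^2 = 1656369 ≡ 1217 (mod 1457)
8^512 ≡ 1217^2 = 1481089 ≡ 777 (mod 1457)
8^1024 ≡ 777^2 = 603729 ≡ 531 (mod 1457)
1456 = 1024 + 256 + 128 + 32 + 16 in binary powers of 2.
So 8^1456 ≡ 531 · 1217 · 1287 · 157 · 380 ≡ 1093 (mod 1457).
Since 1093 ≠ 1, base 8 is a Fermat witness: 1457 is composite.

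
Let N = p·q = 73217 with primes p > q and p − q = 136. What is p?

Since p = q + 136, we have 73217 = q(q + 136), so q² + 136q − 73217 = 0.
Discriminant: 136² + 4·73217 = 18496 + 292868 = 311364; √311364 = 558.
q = (−136 + 558)/2 = 211, and p = q + 136 = 347.
Check: 211 · 347 = 73217.

347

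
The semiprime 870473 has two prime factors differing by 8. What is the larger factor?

937

Since p = q + 8, we have 870473 = q(q + 8), so q² + 8q − 870473 = 0.
Discriminant: 8² + 4·870473 = 64 + 3481892 = 3481956; √3481956 = 1866.
q = (−8 + 1866)/2 = 929, and p = q + 8 = 937.
Check: 929 · 937 = 870473.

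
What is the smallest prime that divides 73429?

73429 is odd.
Digit sum 25, not divisible by 3.
Ends in 9: not divisible by 5.
7: 73429 = 7·10489 + 6
11: 73429 = 11·6675 + 4
13: 73429 = 13·5648 + 5
17: 73429 = 17·4319 + 6
19: 73429 = 19·3864 + 13
23: 73429 = 23·3192 + 13
29: 73429 = 29·2532 + 1
31: 73429 = 31·2368 + 21
37: 73429 = 37·1984 + 21
41: 73429 = 41·1790 + 39
43: 73429 = 43·1707 + 28
47: 73429 = 47·1562 + 15
53: 73429 = 53·1385 + 24
59: 73429 = 59·1244 + 33
61: 73429 = 61·1203 + 46
67: 73429 = 67·1095 + 64
71: 73429 = 71·1034 + 15
73: 73429 = 73·1005 + 64
79: 73429 = 79·929 + 38
83: 73429 = 83·884 + 57
89: 73429 = 89·825 + 4
97: 73429 = 97·757

97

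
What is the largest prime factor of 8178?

47

8178 = 2 · 4089
4089 = 3 · 1363
1363 = 29 · 47
47 is prime.
So 8178 = 2 · 3 · 29 · 47; the largest prime factor is 47.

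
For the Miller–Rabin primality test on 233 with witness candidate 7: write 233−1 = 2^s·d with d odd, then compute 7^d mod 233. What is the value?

89

233 − 1 = 232 = 2^3 · 29, so d = 29.
7^1 ≡ 7 (mod 233)
7^2 ≡ 7^2 = 49 ≡ 49 (mod 233)
7^4 ≡ 49^2 = 2401 ≡ 71 (mod 233)
7^8 ≡ 71^2 = 5041 ≡ 148 (mod 233)
7^16 ≡ 148^2 = 21904 ≡ 2 (mod 233)
29 = 16 + 8 + 4 + 1 in binary powers of 2.
So 7^29 ≡ 2 · 148 · 71 · 7 ≡ 89 (mod 233).
Squaring chain: 89 → 232 → 1; reaches −1, so base 7 does not prove 233 composite.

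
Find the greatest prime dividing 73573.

73573 = 29 · 2537
2537 = 43 · 59
59 is prime.
So 73573 = 29 · 43 · 59; the largest prime factor is 59.

59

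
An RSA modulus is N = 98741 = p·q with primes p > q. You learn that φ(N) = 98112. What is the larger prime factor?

φ(n) = (p−1)(q−1) = n − (p+q) + 1, so p + q = 98741 − 98112 + 1 = 630.
p and q are the roots of t² − 630t + 98741 = 0.
Discriminant: 630² − 4·98741 = 396900 − 394964 = 1936; √1936 = 44.
q = (630 − 44)/2 = 293, p = (630 + 44)/2 = 337.
Check: 293 · 337 = 98741.

337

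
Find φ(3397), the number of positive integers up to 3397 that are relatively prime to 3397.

3276

Factor: 3397 = 43 · 79.
φ(3397) = (43−1) · (79−1) = 42 · 78 = 3276.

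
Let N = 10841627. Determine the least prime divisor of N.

53

10841627 is odd.
Digit sum 29, not divisible by 3.
Ends in 7: not divisible by 5.
7: 10841627 = 7·1548803 + 6
11: 10841627 = 11·985602 + 5
13: 10841627 = 13·833971 + 4
17: 10841627 = 17·637742 + 13
19: 10841627 = 19·570611 + 18
23: 10841627 = 23·471375 + 2
29: 10841627 = 29·373849 + 6
31: 10841627 = 31·349729 + 28
37: 10841627 = 37·293016 + 35
41: 10841627 = 41·264429 + 38
43: 10841627 = 43·252130 + 37
47: 10841627 = 47·230672 + 43
53: 10841627 = 53·204559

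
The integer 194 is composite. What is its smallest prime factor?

2

194 is even: 2 divides it.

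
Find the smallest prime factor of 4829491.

71

4829491 is odd.
Digit sum 37, not divisible by 3.
Ends in 1: not divisible by 5.
7: 4829491 = 7·689927 + 2
11: 4829491 = 11·439044 + 7
13: 4829491 = 13·371499 + 4
17: 4829491 = 17·284087 + 12
19: 4829491 = 19·254183 + 14
23: 4829491 = 23·209977 + 20
29: 4829491 = 29·166534 + 5
31: 4829491 = 31·155790 + 1
37: 4829491 = 37·130526 + 29
41: 4829491 = 41·117792 + 19
43: 4829491 = 43·112313 + 32
47: 4829491 = 47·102755 + 6
53: 4829491 = 53·91122 + 25
59: 4829491 = 59·81855 + 46
61: 4829491 = 61·79171 + 60
67: 4829491 = 67·72081 + 64
71: 4829491 = 71·68021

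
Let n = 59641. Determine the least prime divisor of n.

19

59641 is odd.
Digit sum 25, not divisible by 3.
Ends in 1: not divisible by 5.
7: 59641 = 7·8520 + 1
11: 59641 = 11·5421 + 10
13: 59641 = 13·4587 + 10
17: 59641 = 17·3508 + 5
19: 59641 = 19·3139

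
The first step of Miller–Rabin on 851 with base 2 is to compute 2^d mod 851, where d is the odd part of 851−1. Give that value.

851 − 1 = 850 = 2^1 · 425, so d = 425.
2^1 ≡ 2 (mod 851)
2^2 ≡ 2^2 = 4 ≡ 4 (mod 851)
2^4 ≡ 4^2 = 16 ≡ 16 (mod 851)
2^8 ≡ 16^2 = 256 ≡ 256 (mod 851)
2^16 ≡ 256^2 = 65536 ≡ 9 (mod 851)
2^32 ≡ 9^2 = 81 ≡ 81 (mod 851)
2^64 ≡ 81^2 = 6561 ≡ 604 (mod 851)
2^128 ≡ 604^2 = 364816 ≡ 588 (mod 851)
2^256 ≡ 588^2 = 345744 ≡ 238 (mod 851)
425 = 256 + 128 + 32 + 8 + 1 in binary powers of 2.
So 2^425 ≡ 238 · 588 · 81 · 256 · 2 ≡ 542 (mod 851).
Squaring chain: 542; never reaches −1, so base 2 is a Miller–Rabin witness that 851 is composite.

542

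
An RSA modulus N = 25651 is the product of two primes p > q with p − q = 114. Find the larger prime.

Since p = q + 114, we have 25651 = q(q + 114), so q² + 114q − 25651 = 0.
Discriminant: 114² + 4·25651 = 12996 + 102604 = 115600; √115600 = 340.
q = (−114 + 340)/2 = 113, and p = q + 114 = 227.
Check: 113 · 227 = 25651.

227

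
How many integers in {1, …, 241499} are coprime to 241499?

228960

Factor: 241499 = 37 · 61 · 107.
φ(241499) = (37−1) · (61−1) · (107−1) = 36 · 60 · 106 = 228960.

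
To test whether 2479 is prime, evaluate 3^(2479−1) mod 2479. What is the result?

3^1 ≡ 3 (mod 2479)
3^2 ≡ 3^2 = 9 ≡ 9 (mod 2479)
3^4 ≡ 9^2 = 81 ≡ 81 (mod 2479)
3^8 ≡ 81^2 = 6561 ≡ 1603 (mod 2479)
3^16 ≡ 1603^2 = 2569609 ≡ 1365 (mod 2479)
3^32 ≡ 1365^2 = 1863225 ≡ 1496 (mod 2479)
3^64 ≡ 1496^2 = 2238016 ≡ 1958 (mod 2479)
3^128 ≡ 1958^2 = 3833764 ≡ 1230 (mod 2479)
3^256 ≡ 1230^2 = 1512900 ≡ 710 (mod 2479)
3^512 ≡ 710^2 = 504100 ≡ 863 (mod 2479)
3^1024 ≡ 863^2 = 744769 ≡ 1069 (mod 2479)
3^2048 ≡ 1069^2 = 1142761 ≡ 2421 (mod 2479)
2478 = 2048 + 256 + 128 + 32 + 8 + 4 + 2 in binary powers of 2.
So 3^2478 ≡ 2421 · 710 · 1230 · 1496 · 1603 · 81 · 9 ≡ 2452 (mod 2479).
Since 2452 ≠ 1, base 3 is a Fermat witness: 2479 is composite.

2452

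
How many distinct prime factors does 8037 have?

3

8037 = 3^2 · 893
893 = 19 · 47
8037 = 3^2 · 19 · 47, which has 3 distinct prime factors.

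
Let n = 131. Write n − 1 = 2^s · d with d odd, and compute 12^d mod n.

131 − 1 = 130 = 2^1 · 65, so d = 65.
12^1 ≡ 12 (mod 131)
12^2 ≡ 12^2 = 144 ≡ 13 (mod 131)
12^4 ≡ 13^2 = 169 ≡ 38 (mod 131)
12^8 ≡ 38^2 = 1444 ≡ 3 (mod 131)
12^16 ≡ 3^2 = 9 ≡ 9 (mod 131)
12^32 ≡ 9^2 = 81 ≡ 81 (mod 131)
12^64 ≡ 81^2 = 6561 ≡ 11 (mod 131)
65 = 64 + 1 in binary powers of 2.
So 12^65 ≡ 11 · 12 ≡ 1 (mod 131).
Since 12^d ≡ 1 (mod 131), base 12 does not prove 131 composite.

1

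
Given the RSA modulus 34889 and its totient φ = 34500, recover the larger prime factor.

251

φ(n) = (p−1)(q−1) = n − (p+q) + 1, so p + q = 34889 − 34500 + 1 = 390.
p and q are the roots of t² − 390t + 34889 = 0.
Discriminant: 390² − 4·34889 = 152100 − 139556 = 12544; √12544 = 112.
q = (390 − 112)/2 = 139, p = (390 + 112)/2 = 251.
Check: 139 · 251 = 34889.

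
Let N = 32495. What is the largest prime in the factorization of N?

97

32495 = 5 · 6499
6499 = 67 · 97
97 is prime.
So 32495 = 5 · 67 · 97; the largest prime factor is 97.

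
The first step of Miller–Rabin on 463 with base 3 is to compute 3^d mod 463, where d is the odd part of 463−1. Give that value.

463 − 1 = 462 = 2^1 · 231, so d = 231.
3^1 ≡ 3 (mod 463)
3^2 ≡ 3^2 = 9 ≡ 9 (mod 463)
3^4 ≡ 9^2 = 81 ≡ 81 (mod 463)
3^8 ≡ 81^2 = 6561 ≡ 79 (mod 463)
3^16 ≡ 79^2 = 6241 ≡ 222 (mod 463)
3^32 ≡ 222^2 = 49284 ≡ 206 (mod 463)
3^64 ≡ 206^2 = 42436 ≡ 303 (mod 463)
3^128 ≡ 303^2 = 91809 ≡ 135 (mod 463)
231 = 128 + 64 + 32 + 4 + 2 + 1 in binary powers of 2.
So 3^231 ≡ 135 · 303 · 206 · 81 · 9 · 3 ≡ 462 (mod 463).
Since 3^d ≡ 462 (mod 463), base 3 does not prove 463 composite.

462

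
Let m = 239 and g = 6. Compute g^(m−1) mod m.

6^1 ≡ 6 (mod 239)
6^2 ≡ 6^2 = 36 ≡ 36 (mod 239)
6^4 ≡ 36^2 = 1296 ≡ 101 (mod 239)
6^8 ≡ 101^2 = 10201 ≡ 163 (mod 239)
6^16 ≡ 163^2 = 26569 ≡ 40 (mod 239)
6^32 ≡ 40^2 = 1600 ≡ 166 (mod 239)
6^64 ≡ 166^2 = 27556 ≡ 71 (mod 239)
6^128 ≡ 71^2 = 5041 ≡ 22 (mod 239)
238 = 128 + 64 + 32 + 8 + 4 + 2 in binary powers of 2.
So 6^238 ≡ 22 · 71 · 166 · 163 · 101 · 36 ≡ 1 (mod 239).
Since the result is 1, base 6 gives no evidence that 239 is composite.

1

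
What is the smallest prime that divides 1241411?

47

1241411 is odd.
Digit sum 14, not divisible by 3.
Ends in 1: not divisible by 5.
7: 1241411 = 7·177344 + 3
11: 1241411 = 11·112855 + 6
13: 1241411 = 13·95493 + 2
17: 1241411 = 17·73024 + 3
19: 1241411 = 19·65337 + 8
23: 1241411 = 23·53974 + 9
29: 1241411 = 29·42807 + 8
31: 1241411 = 31·40045 + 16
37: 1241411 = 37·33551 + 24
41: 1241411 = 41·30278 + 13
43: 1241411 = 43·28870 + 1
47: 1241411 = 47·26413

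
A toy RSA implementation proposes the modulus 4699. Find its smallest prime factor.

37

4699 is odd.
Digit sum 28, not divisible by 3.
Ends in 9: not divisible by 5.
7: 4699 = 7·671 + 2
11: 4699 = 11·427 + 2
13: 4699 = 13·361 + 6
17: 4699 = 17·276 + 7
19: 4699 = 19·247 + 6
23: 4699 = 23·204 + 7
29: 4699 = 29·162 + 1
31: 4699 = 31·151 + 18
37: 4699 = 37·127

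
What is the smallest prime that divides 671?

11

671 is odd.
Digit sum 14, not divisible by 3.
Ends in 1: not divisible by 5.
7: 671 = 7·95 + 6
11: 671 = 11·61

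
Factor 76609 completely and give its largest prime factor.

83

76609 = 13 · 5893
5893 = 71 · 83
83 is prime.
So 76609 = 13 · 71 · 83; the largest prime factor is 83.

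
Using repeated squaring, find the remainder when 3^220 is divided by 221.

55

3^1 ≡ 3 (mod 221)
3^2 ≡ 3^2 = 9 ≡ 9 (mod 221)
3^4 ≡ 9^2 = 81 ≡ 81 (mod 221)
3^8 ≡ 81^2 = 6561 ≡ 152 (mod 221)
3^16 ≡ 152^2 = 23104 ≡ 120 (mod 221)
3^32 ≡ 120^2 = 14400 ≡ 35 (mod 221)
3^64 ≡ 35^2 = 1225 ≡ 120 (mod 221)
3^128 ≡ 120^2 = 14400 ≡ 35 (mod 221)
220 = 128 + 64 + 16 + 8 + 4 in binary powers of 2.
So 3^220 ≡ 35 · 120 · 120 · 152 · 81 ≡ 55 (mod 221).
Since 55 ≠ 1, base 3 is a Fermat witness: 221 is composite.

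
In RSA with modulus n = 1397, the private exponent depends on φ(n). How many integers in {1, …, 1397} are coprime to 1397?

Factor: 1397 = 11 · 127.
φ(1397) = (11−1) · (127−1) = 10 · 126 = 1260.

1260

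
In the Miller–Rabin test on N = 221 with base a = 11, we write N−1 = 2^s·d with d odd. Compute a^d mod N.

221 − 1 = 220 = 2^2 · 55, so d = 55.
11^1 ≡ 11 (mod 221)
11^2 ≡ 11^2 = 121 ≡ 121 (mod 221)
11^4 ≡ 121^2 = 14641 ≡ 55 (mod 221)
11^8 ≡ 55^2 = 3025 ≡ 152 (mod 221)
11^16 ≡ 152^2 = 23104 ≡ 120 (mod 221)
11^32 ≡ 120^2 = 14400 ≡ 35 (mod 221)
55 = 32 + 16 + 4 + 2 + 1 in binary powers of 2.
So 11^55 ≡ 35 · 120 · 55 · 121 · 11 ≡ 54 (mod 221).
Squaring chain: 54 → 43; never reaches −1, so base 11 is a Miller–Rabin witness that 221 is composite.

54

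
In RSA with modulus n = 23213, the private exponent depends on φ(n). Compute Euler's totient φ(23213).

22908

Factor: 23213 = 139 · 167.
φ(23213) = (139−1) · (167−1) = 138 · 166 = 22908.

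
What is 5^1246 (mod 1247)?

436

5^1 ≡ 5 (mod 1247)
5^2 ≡ 5^2 = 25 ≡ 25 (mod 1247)
5^4 ≡ 25^2 = 625 ≡ 625 (mod 1247)
5^8 ≡ 625^2 = 390625 ≡ 314 (mod 1247)
5^16 ≡ 314^2 = 98596 ≡ 83 (mod 1247)
5^32 ≡ 83^2 = 6889 ≡ 654 (mod 1247)
5^64 ≡ 654^2 = 427716 ≡ 1242 (mod 1247)
5^128 ≡ 1242^2 = 1542564 ≡ 25 (mod 1247)
5^256 ≡ 25^2 = 625 ≡ 625 (mod 1247)
5^512 ≡ 625^2 = 390625 ≡ 314 (mod 1247)
5^1024 ≡ 314^2 = 98596 ≡ 83 (mod 1247)
1246 = 1024 + 128 + 64 + 16 + 8 + 4 + 2 in binary powers of 2.
So 5^1246 ≡ 83 · 25 · 1242 · 83 · 314 · 625 · 25 ≡ 436 (mod 1247).
Since 436 ≠ 1, base 5 is a Fermat witness: 1247 is composite.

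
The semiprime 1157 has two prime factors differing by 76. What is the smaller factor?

Since p = q + 76, we have 1157 = q(q + 76), so q² + 76q − 1157 = 0.
Discriminant: 76² + 4·1157 = 5776 + 4628 = 10404; √10404 = 102.
q = (−76 + 102)/2 = 13, and p = q + 76 = 89.
Check: 13 · 89 = 1157.

13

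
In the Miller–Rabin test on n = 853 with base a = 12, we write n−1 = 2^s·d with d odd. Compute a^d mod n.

853 − 1 = 852 = 2^2 · 213, so d = 213.
12^1 ≡ 12 (mod 853)
12^2 ≡ 12^2 = 144 ≡ 144 (mod 853)
12^4 ≡ 144^2 = 20736 ≡ 264 (mod 853)
12^8 ≡ 264^2 = 69696 ≡ 603 (mod 853)
12^16 ≡ 603^2 = 363609 ≡ 231 (mod 853)
12^32 ≡ 231^2 = 53361 ≡ 475 (mod 853)
12^64 ≡ 475^2 = 225625 ≡ 433 (mod 853)
12^128 ≡ 433^2 = 187489 ≡ 682 (mod 853)
213 = 128 + 64 + 16 + 4 + 1 in binary powers of 2.
So 12^213 ≡ 682 · 433 · 231 · 264 · 12 ≡ 1 (mod 853).
Since 12^d ≡ 1 (mod 853), base 12 does not prove 853 composite.

1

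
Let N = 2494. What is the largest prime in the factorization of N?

2494 = 2 · 1247
1247 = 29 · 43
43 is prime.
So 2494 = 2 · 29 · 43; the largest prime factor is 43.

43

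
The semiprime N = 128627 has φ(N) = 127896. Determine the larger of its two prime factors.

φ(n) = (p−1)(q−1) = n − (p+q) + 1, so p + q = 128627 − 127896 + 1 = 732.
p and q are the roots of t² − 732t + 128627 = 0.
Discriminant: 732² − 4·128627 = 535824 − 514508 = 21316; √21316 = 146.
q = (732 − 146)/2 = 293, p = (732 + 146)/2 = 439.
Check: 293 · 439 = 128627.

439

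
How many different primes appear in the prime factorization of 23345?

23345 = 5 · 4669
4669 = 7 · 667
667 = 23 · 29
23345 = 5 · 7 · 23 · 29, which has 4 distinct prime factors.

4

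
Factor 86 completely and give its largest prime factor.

86 = 2 · 43
43 is prime.
So 86 = 2 · 43; the largest prime factor is 43.

43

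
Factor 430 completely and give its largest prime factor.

43

430 = 2 · 215
215 = 5 · 43
43 is prime.
So 430 = 2 · 5 · 43; the largest prime factor is 43.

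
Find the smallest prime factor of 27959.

73

27959 is odd.
Digit sum 32, not divisible by 3.
Ends in 9: not divisible by 5.
7: 27959 = 7·3994 + 1
11: 27959 = 11·2541 + 8
13: 27959 = 13·2150 + 9
17: 27959 = 17·1644 + 11
19: 27959 = 19·1471 + 10
23: 27959 = 23·1215 + 14
29: 27959 = 29·964 + 3
31: 27959 = 31·901 + 28
37: 27959 = 37·755 + 24
41: 27959 = 41·681 + 38
43: 27959 = 43·650 + 9
47: 27959 = 47·594 + 41
53: 27959 = 53·527 + 28
59: 27959 = 59·473 + 52
61: 27959 = 61·458 + 21
67: 27959 = 67·417 + 20
71: 27959 = 71·393 + 56
73: 27959 = 73·383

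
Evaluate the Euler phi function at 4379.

4200

Factor: 4379 = 29 · 151.
φ(4379) = (29−1) · (151−1) = 28 · 150 = 4200.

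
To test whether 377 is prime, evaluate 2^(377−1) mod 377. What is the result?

94

2^1 ≡ 2 (mod 377)
2^2 ≡ 2^2 = 4 ≡ 4 (mod 377)
2^4 ≡ 4^2 = 16 ≡ 16 (mod 377)
2^8 ≡ 16^2 = 256 ≡ 256 (mod 377)
2^16 ≡ 256^2 = 65536 ≡ 315 (mod 377)
2^32 ≡ 315^2 = 99225 ≡ 74 (mod 377)
2^64 ≡ 74^2 = 5476 ≡ 198 (mod 377)
2^128 ≡ 198^2 = 39204 ≡ 373 (mod 377)
2^256 ≡ 373^2 = 139129 ≡ 16 (mod 377)
376 = 256 + 64 + 32 + 16 + 8 in binary powers of 2.
So 2^376 ≡ 16 · 198 · 74 · 315 · 256 ≡ 94 (mod 377).
Since 94 ≠ 1, base 2 is a Fermat witness: 377 is composite.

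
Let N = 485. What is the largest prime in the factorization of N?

485 = 5 · 97
97 is prime.
So 485 = 5 · 97; the largest prime factor is 97.

97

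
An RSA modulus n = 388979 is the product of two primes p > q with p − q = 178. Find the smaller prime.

541

Since p = q + 178, we have 388979 = q(q + 178), so q² + 178q − 388979 = 0.
Discriminant: 178² + 4·388979 = 31684 + 1555916 = 1587600; √1587600 = 1260.
q = (−178 + 1260)/2 = 541, and p = q + 178 = 719.
Check: 541 · 719 = 388979.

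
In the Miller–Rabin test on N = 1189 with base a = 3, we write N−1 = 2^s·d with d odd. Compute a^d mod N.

1189 − 1 = 1188 = 2^2 · 297, so d = 297.
3^1 ≡ 3 (mod 1189)
3^2 ≡ 3^2 = 9 ≡ 9 (mod 1189)
3^4 ≡ 9^2 = 81 ≡ 81 (mod 1189)
3^8 ≡ 81^2 = 6561 ≡ 616 (mod 1189)
3^16 ≡ 616^2 = 379456 ≡ 165 (mod 1189)
3^32 ≡ 165^2 = 27225 ≡ 1067 (mod 1189)
3^64 ≡ 1067^2 = 1138489 ≡ 616 (mod 1189)
3^128 ≡ 616^2 = 379456 ≡ 165 (mod 1189)
3^256 ≡ 165^2 = 27225 ≡ 1067 (mod 1189)
297 = 256 + 32 + 8 + 1 in binary powers of 2.
So 3^297 ≡ 1067 · 1067 · 616 · 3 ≡ 495 (mod 1189).
Squaring chain: 495 → 91; never reaches −1, so base 3 is a Miller–Rabin witness that 1189 is composite.

495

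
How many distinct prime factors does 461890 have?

6

461890 = 2 · 230945
230945 = 5 · 46189
46189 = 11 · 4199
4199 = 13 · 323
323 = 17 · 19
461890 = 2 · 5 · 11 · 13 · 17 · 19, which has 6 distinct prime factors.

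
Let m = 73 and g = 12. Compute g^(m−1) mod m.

1

12^1 ≡ 12 (mod 73)
12^2 ≡ 12^2 = 144 ≡ 71 (mod 73)
12^4 ≡ 71^2 = 5041 ≡ 4 (mod 73)
12^8 ≡ 4^2 = 16 ≡ 16 (mod 73)
12^16 ≡ 16^2 = 256 ≡ 37 (mod 73)
12^32 ≡ 37^2 = 1369 ≡ 55 (mod 73)
12^64 ≡ 55^2 = 3025 ≡ 32 (mod 73)
72 = 64 + 8 in binary powers of 2.
So 12^72 ≡ 32 · 16 ≡ 1 (mod 73).
Since the result is 1, base 12 gives no evidence that 73 is composite.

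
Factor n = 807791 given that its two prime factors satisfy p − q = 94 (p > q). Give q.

853

Since p = q + 94, we have 807791 = q(q + 94), so q² + 94q − 807791 = 0.
Discriminant: 94² + 4·807791 = 8836 + 3231164 = 3240000; √3240000 = 1800.
q = (−94 + 1800)/2 = 853, and p = q + 94 = 947.
Check: 853 · 947 = 807791.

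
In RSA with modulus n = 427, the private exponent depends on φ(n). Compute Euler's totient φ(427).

Factor: 427 = 7 · 61.
φ(427) = (7−1) · (61−1) = 6 · 60 = 360.

360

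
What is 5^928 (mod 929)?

5^1 ≡ 5 (mod 929)
5^2 ≡ 5^2 = 25 ≡ 25 (mod 929)
5^4 ≡ 25^2 = 625 ≡ 625 (mod 929)
5^8 ≡ 625^2 = 390625 ≡ 445 (mod 929)
5^16 ≡ 445^2 = 198025 ≡ 148 (mod 929)
5^32 ≡ 148^2 = 21904 ≡ 537 (mod 929)
5^64 ≡ 537^2 = 288369 ≡ 379 (mod 929)
5^128 ≡ 379^2 = 143641 ≡ 575 (mod 929)
5^256 ≡ 575^2 = 330625 ≡ 830 (mod 929)
5^512 ≡ 830^2 = 688900 ≡ 511 (mod 929)
928 = 512 + 256 + 128 + 32 in binary powers of 2.
So 5^928 ≡ 511 · 830 · 575 · 537 ≡ 1 (mod 929).
Since the result is 1, base 5 gives no evidence that 929 is composite.

1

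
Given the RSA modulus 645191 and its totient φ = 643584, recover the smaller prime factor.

769

φ(n) = (p−1)(q−1) = n − (p+q) + 1, so p + q = 645191 − 643584 + 1 = 1608.
p and q are the roots of t² − 1608t + 645191 = 0.
Discriminant: 1608² − 4·645191 = 2585664 − 2580764 = 4900; √4900 = 70.
q = (1608 − 70)/2 = 769, p = (1608 + 70)/2 = 839.
Check: 769 · 839 = 645191.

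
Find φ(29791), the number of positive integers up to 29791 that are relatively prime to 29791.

28830

Factor: 29791 = 31^3.
φ(29791) = 31^2·(31−1) = 28830.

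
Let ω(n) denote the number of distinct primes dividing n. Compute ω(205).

205 = 5 · 41
205 = 5 · 41, which has 2 distinct prime factors.

2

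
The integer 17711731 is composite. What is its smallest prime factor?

71

17711731 is odd.
Digit sum 28, not divisible by 3.
Ends in 1: not divisible by 5.
7: 17711731 = 7·2530247 + 2
11: 17711731 = 11·1610157 + 4
13: 17711731 = 13·1362440 + 11
17: 17711731 = 17·1041866 + 9
19: 17711731 = 19·932196 + 7
23: 17711731 = 23·770075 + 6
29: 17711731 = 29·610749 + 10
31: 17711731 = 31·571346 + 5
37: 17711731 = 37·478695 + 16
41: 17711731 = 41·431993 + 18
43: 17711731 = 43·411900 + 31
47: 17711731 = 47·376845 + 16
53: 17711731 = 53·334183 + 32
59: 17711731 = 59·300198 + 49
61: 17711731 = 61·290356 + 15
67: 17711731 = 67·264354 + 13
71: 17711731 = 71·249461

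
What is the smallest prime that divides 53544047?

83

53544047 is odd.
Digit sum 32, not divisible by 3.
Ends in 7: not divisible by 5.
7: 53544047 = 7·7649149 + 4
11: 53544047 = 11·4867640 + 7
13: 53544047 = 13·4118772 + 11
17: 53544047 = 17·3149649 + 14
19: 53544047 = 19·2818107 + 14
23: 53544047 = 23·2328002 + 1
29: 53544047 = 29·1846346 + 13
31: 53544047 = 31·1727227 + 10
37: 53544047 = 37·1447136 + 15
41: 53544047 = 41·1305952 + 15
43: 53544047 = 43·1245210 + 17
47: 53544047 = 47·1139235 + 2
53: 53544047 = 53·1010265 + 2
59: 53544047 = 59·907526 + 13
61: 53544047 = 61·877771 + 16
67: 53544047 = 67·799164 + 59
71: 53544047 = 71·754141 + 36
73: 53544047 = 73·733480 + 7
79: 53544047 = 79·677772 + 59
83: 53544047 = 83·645109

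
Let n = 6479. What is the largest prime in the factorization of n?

6479 = 11 · 589
589 = 19 · 31
31 is prime.
So 6479 = 11 · 19 · 31; the largest prime factor is 31.

31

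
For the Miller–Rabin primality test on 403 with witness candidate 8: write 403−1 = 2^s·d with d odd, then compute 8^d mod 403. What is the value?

403 − 1 = 402 = 2^1 · 201, so d = 201.
8^1 ≡ 8 (mod 403)
8^2 ≡ 8^2 = 64 ≡ 64 (mod 403)
8^4 ≡ 64^2 = 4096 ≡ 66 (mod 403)
8^8 ≡ 66^2 = 4356 ≡ 326 (mod 403)
8^16 ≡ 326^2 = 106276 ≡ 287 (mod 403)
8^32 ≡ 287^2 = 82369 ≡ 157 (mod 403)
8^64 ≡ 157^2 = 24649 ≡ 66 (mod 403)
8^128 ≡ 66^2 = 4356 ≡ 326 (mod 403)
201 = 128 + 64 + 8 + 1 in binary powers of 2.
So 8^201 ≡ 326 · 66 · 326 · 8 ≡ 8 (mod 403).
Squaring chain: 8; never reaches −1, so base 8 is a Miller–Rabin witness that 403 is composite.

8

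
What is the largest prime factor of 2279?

2279 = 43 · 53
53 is prime.
So 2279 = 43 · 53; the largest prime factor is 53.

53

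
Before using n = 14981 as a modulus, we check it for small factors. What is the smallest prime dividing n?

71

14981 is odd.
Digit sum 23, not divisible by 3.
Ends in 1: not divisible by 5.
7: 14981 = 7·2140 + 1
11: 14981 = 11·1361 + 10
13: 14981 = 13·1152 + 5
17: 14981 = 17·881 + 4
19: 14981 = 19·788 + 9
23: 14981 = 23·651 + 8
29: 14981 = 29·516 + 17
31: 14981 = 31·483 + 8
37: 14981 = 37·404 + 33
41: 14981 = 41·365 + 16
43: 14981 = 43·348 + 17
47: 14981 = 47·318 + 35
53: 14981 = 53·282 + 35
59: 14981 = 59·253 + 54
61: 14981 = 61·245 + 36
67: 14981 = 67·223 + 40
71: 14981 = 71·211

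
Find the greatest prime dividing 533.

41

533 = 13 · 41
41 is prime.
So 533 = 13 · 41; the largest prime factor is 41.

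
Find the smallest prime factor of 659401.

31

659401 is odd.
Digit sum 25, not divisible by 3.
Ends in 1: not divisible by 5.
7: 659401 = 7·94200 + 1
11: 659401 = 11·59945 + 6
13: 659401 = 13·50723 + 2
17: 659401 = 17·38788 + 5
19: 659401 = 19·34705 + 6
23: 659401 = 23·28669 + 14
29: 659401 = 29·22737 + 28
31: 659401 = 31·21271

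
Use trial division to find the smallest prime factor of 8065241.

8065241 is odd.
Digit sum 26, not divisible by 3.
Ends in 1: not divisible by 5.
7: 8065241 = 7·1152177 + 2
11: 8065241 = 11·733203 + 8
13: 8065241 = 13·620403 + 2
17: 8065241 = 17·474425 + 16
19: 8065241 = 19·424486 + 7
23: 8065241 = 23·350662 + 15
29: 8065241 = 29·278111 + 22
31: 8065241 = 31·260169 + 2
37: 8065241 = 37·217979 + 18
41: 8065241 = 41·196713 + 8
43: 8065241 = 43·187563 + 32
47: 8065241 = 47·171600 + 41
53: 8065241 = 53·152174 + 19
59: 8065241 = 59·136699

59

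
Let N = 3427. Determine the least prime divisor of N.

3427 is odd.
Digit sum 16, not divisible by 3.
Ends in 7: not divisible by 5.
7: 3427 = 7·489 + 4
11: 3427 = 11·311 + 6
13: 3427 = 13·263 + 8
17: 3427 = 17·201 + 10
19: 3427 = 19·180 + 7
23: 3427 = 23·149

23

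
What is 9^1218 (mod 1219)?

9^1 ≡ 9 (mod 1219)
9^2 ≡ 9^2 = 81 ≡ 81 (mod 1219)
9^4 ≡ 81^2 = 6561 ≡ 466 (mod 1219)
9^8 ≡ 466^2 = 217156 ≡ 174 (mod 1219)
9^16 ≡ 174^2 = 30276 ≡ 1020 (mod 1219)
9^32 ≡ 1020^2 = 1040400 ≡ 593 (mod 1219)
9^64 ≡ 593^2 = 351649 ≡ 577 (mod 1219)
9^128 ≡ 577^2 = 332929 ≡ 142 (mod 1219)
9^256 ≡ 142^2 = 20164 ≡ 660 (mod 1219)
9^512 ≡ 660^2 = 435600 ≡ 417 (mod 1219)
9^1024 ≡ 417^2 = 173889 ≡ 791 (mod 1219)
1218 = 1024 + 128 + 64 + 2 in binary powers of 2.
So 9^1218 ≡ 791 · 142 · 577 · 81 ≡ 289 (mod 1219).
Since 289 ≠ 1, base 9 is a Fermat witness: 1219 is composite.

289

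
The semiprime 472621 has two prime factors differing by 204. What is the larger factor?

797

Since p = q + 204, we have 472621 = q(q + 204), so q² + 204q − 472621 = 0.
Discriminant: 204² + 4·472621 = 41616 + 1890484 = 1932100; √1932100 = 1390.
q = (−204 + 1390)/2 = 593, and p = q + 204 = 797.
Check: 593 · 797 = 472621.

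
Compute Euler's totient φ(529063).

505440

Factor: 529063 = 37 · 79 · 181.
φ(529063) = (37−1) · (79−1) · (181−1) = 36 · 78 · 180 = 505440.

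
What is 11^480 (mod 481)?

11^1 ≡ 11 (mod 481)
11^2 ≡ 11^2 = 121 ≡ 121 (mod 481)
11^4 ≡ 121^2 = 14641 ≡ 211 (mod 481)
11^8 ≡ 211^2 = 44521 ≡ 269 (mod 481)
11^16 ≡ 269^2 = 72361 ≡ 211 (mod 481)
11^32 ≡ 211^2 = 44521 ≡ 269 (mod 481)
11^64 ≡ 269^2 = 72361 ≡ 211 (mod 481)
11^128 ≡ 211^2 = 44521 ≡ 269 (mod 481)
11^256 ≡ 269^2 = 72361 ≡ 211 (mod 481)
480 = 256 + 128 + 64 + 32 in binary powers of 2.
So 11^480 ≡ 211 · 269 · 211 · 269 ≡ 1 (mod 481).
Since the result is 1, base 11 gives no evidence that 481 is composite.

1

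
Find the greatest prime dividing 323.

19

323 = 17 · 19
19 is prime.
So 323 = 17 · 19; the largest prime factor is 19.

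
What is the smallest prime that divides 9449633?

9449633 is odd.
Digit sum 38, not divisible by 3.
Ends in 3: not divisible by 5.
7: 9449633 = 7·1349947 + 4
11: 9449633 = 11·859057 + 6
13: 9449633 = 13·726894 + 11
17: 9449633 = 17·555860 + 13
19: 9449633 = 19·497349 + 2
23: 9449633 = 23·410853 + 14
29: 9449633 = 29·325849 + 12
31: 9449633 = 31·304826 + 27
37: 9449633 = 37·255395 + 18
41: 9449633 = 41·230478 + 35
43: 9449633 = 43·219758 + 39
47: 9449633 = 47·201056 + 1
53: 9449633 = 53·178294 + 51
59: 9449633 = 59·160163 + 16
61: 9449633 = 61·154912 + 1
67: 9449633 = 67·141039 + 20
71: 9449633 = 71·133093 + 30
73: 9449633 = 73·129447 + 2
79: 9449633 = 79·119615 + 48
83: 9449633 = 83·113851

83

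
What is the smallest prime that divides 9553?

9553 is odd.
Digit sum 22, not divisible by 3.
Ends in 3: not divisible by 5.
7: 9553 = 7·1364 + 5
11: 9553 = 11·868 + 5
13: 9553 = 13·734 + 11
17: 9553 = 17·561 + 16
19: 9553 = 19·502 + 15
23: 9553 = 23·415 + 8
29: 9553 = 29·329 + 12
31: 9553 = 31·308 + 5
37: 9553 = 37·258 + 7
41: 9553 = 41·233

41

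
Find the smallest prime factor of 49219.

49219 is odd.
Digit sum 25, not divisible by 3.
Ends in 9: not divisible by 5.
7: 49219 = 7·7031 + 2
11: 49219 = 11·4474 + 5
13: 49219 = 13·3786 + 1
17: 49219 = 17·2895 + 4
19: 49219 = 19·2590 + 9
23: 49219 = 23·2139 + 22
29: 49219 = 29·1697 + 6
31: 49219 = 31·1587 + 22
37: 49219 = 37·1330 + 9
41: 49219 = 41·1200 + 19
43: 49219 = 43·1144 + 27
47: 49219 = 47·1047 + 10
53: 49219 = 53·928 + 35
59: 49219 = 59·834 + 13
61: 49219 = 61·806 + 53
67: 49219 = 67·734 + 41
71: 49219 = 71·693 + 16
73: 49219 = 73·674 + 17
79: 49219 = 79·623 + 2
83: 49219 = 83·593

83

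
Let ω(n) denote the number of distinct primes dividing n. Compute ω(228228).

228228 = 2^2 · 57057
57057 = 3 · 19019
19019 = 7 · 2717
2717 = 11 · 247
247 = 13 · 19
228228 = 2^2 · 3 · 7 · 11 · 13 · 19, which has 6 distinct prime factors.

6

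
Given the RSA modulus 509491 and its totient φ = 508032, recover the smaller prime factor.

φ(n) = (p−1)(q−1) = n − (p+q) + 1, so p + q = 509491 − 508032 + 1 = 1460.
p and q are the roots of t² − 1460t + 509491 = 0.
Discriminant: 1460² − 4·509491 = 2131600 − 2037964 = 93636; √93636 = 306.
q = (1460 − 306)/2 = 577, p = (1460 + 306)/2 = 883.
Check: 577 · 883 = 509491.

577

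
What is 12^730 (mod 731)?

12^1 ≡ 12 (mod 731)
12^2 ≡ 12^2 = 144 ≡ 144 (mod 731)
12^4 ≡ 144^2 = 20736 ≡ 268 (mod 731)
12^8 ≡ 268^2 = 71824 ≡ 186 (mod 731)
12^16 ≡ 186^2 = 34596 ≡ 239 (mod 731)
12^32 ≡ 239^2 = 57121 ≡ 103 (mod 731)
12^64 ≡ 103^2 = 10609 ≡ 375 (mod 731)
12^128 ≡ 375^2 = 140625 ≡ 273 (mod 731)
12^256 ≡ 273^2 = 74529 ≡ 698 (mod 731)
12^512 ≡ 698^2 = 487204 ≡ 358 (mod 731)
730 = 512 + 128 + 64 + 16 + 8 + 2 in binary powers of 2.
So 12^730 ≡ 358 · 273 · 375 · 239 · 186 · 144 ≡ 196 (mod 731).
Since 196 ≠ 1, base 12 is a Fermat witness: 731 is composite.

196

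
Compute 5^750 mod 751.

1

5^1 ≡ 5 (mod 751)
5^2 ≡ 5^2 = 25 ≡ 25 (mod 751)
5^4 ≡ 25^2 = 625 ≡ 625 (mod 751)
5^8 ≡ 625^2 = 390625 ≡ 105 (mod 751)
5^16 ≡ 105^2 = 11025 ≡ 511 (mod 751)
5^32 ≡ 511^2 = 261121 ≡ 524 (mod 751)
5^64 ≡ 524^2 = 274576 ≡ 461 (mod 751)
5^128 ≡ 461^2 = 212521 ≡ 739 (mod 751)
5^256 ≡ 739^2 = 546121 ≡ 144 (mod 751)
5^512 ≡ 144^2 = 20736 ≡ 459 (mod 751)
750 = 512 + 128 + 64 + 32 + 8 + 4 + 2 in binary powers of 2.
So 5^750 ≡ 459 · 739 · 461 · 524 · 105 · 625 · 25 ≡ 1 (mod 751).
Since the result is 1, base 5 gives no evidence that 751 is composite.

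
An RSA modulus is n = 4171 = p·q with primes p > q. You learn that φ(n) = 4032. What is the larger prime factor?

97

φ(n) = (p−1)(q−1) = n − (p+q) + 1, so p + q = 4171 − 4032 + 1 = 140.
p and q are the roots of t² − 140t + 4171 = 0.
Discriminant: 140² − 4·4171 = 19600 − 16684 = 2916; √2916 = 54.
q = (140 − 54)/2 = 43, p = (140 + 54)/2 = 97.
Check: 43 · 97 = 4171.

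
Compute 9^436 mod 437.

9^1 ≡ 9 (mod 437)
9^2 ≡ 9^2 = 81 ≡ 81 (mod 437)
9^4 ≡ 81^2 = 6561 ≡ 6 (mod 437)
9^8 ≡ 6^2 = 36 ≡ 36 (mod 437)
9^16 ≡ 36^2 = 1296 ≡ 422 (mod 437)
9^32 ≡ 422^2 = 178084 ≡ 225 (mod 437)
9^64 ≡ 225^2 = 50625 ≡ 370 (mod 437)
9^128 ≡ 370^2 = 136900 ≡ 119 (mod 437)
9^256 ≡ 119^2 = 14161 ≡ 177 (mod 437)
436 = 256 + 128 + 32 + 16 + 4 in binary powers of 2.
So 9^436 ≡ 177 · 119 · 225 · 422 · 6 ≡ 234 (mod 437).
Since 234 ≠ 1, base 9 is a Fermat witness: 437 is composite.

234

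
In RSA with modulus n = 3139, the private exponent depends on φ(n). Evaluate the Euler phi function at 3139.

Factor: 3139 = 43 · 73.
φ(3139) = (43−1) · (73−1) = 42 · 72 = 3024.

3024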